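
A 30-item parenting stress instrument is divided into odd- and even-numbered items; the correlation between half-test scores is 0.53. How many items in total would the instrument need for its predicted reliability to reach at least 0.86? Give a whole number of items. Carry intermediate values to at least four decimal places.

Corrected full-test reliability: r_full = 2 × 0.53 / (1 + 0.53) ≈ 0.6928
Solve Spearman-Brown for n: n = 0.86(1 − 0.6928) / [0.6928(1 − 0.86)] = 2.7239
Required items = 2.7239 × 30 = 81.72, so 82 items.

82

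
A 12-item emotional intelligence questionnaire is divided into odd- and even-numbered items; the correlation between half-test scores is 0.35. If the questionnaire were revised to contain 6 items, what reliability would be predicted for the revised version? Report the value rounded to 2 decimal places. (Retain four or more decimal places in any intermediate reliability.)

0.35

First correct the split-half correlation to full-test reliability: r_full = 2 × 0.35 / (1 + 0.35) ≈ 0.5185
Then adjust to 6 items: n = 6/12 = 0.5000
r_new = n·r_full / (1 + (n − 1)·r_full) = 0.2592 / 0.7408 ≈ 0.3499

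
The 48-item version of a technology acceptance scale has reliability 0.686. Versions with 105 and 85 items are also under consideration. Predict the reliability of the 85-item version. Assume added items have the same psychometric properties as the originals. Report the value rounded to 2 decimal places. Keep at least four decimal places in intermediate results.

Only the ratio of lengths matters: n = 85/48 = 1.7708
r_{85} = n·r / (1 + (n − 1)·r) = 1.2148 / 1.5288 ≈ 0.7946

0.79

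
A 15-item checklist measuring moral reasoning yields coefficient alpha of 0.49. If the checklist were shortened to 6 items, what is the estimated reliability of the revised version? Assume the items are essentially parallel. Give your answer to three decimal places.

n = 6/15 = 0.4
r_new = 0.4·0.49 / [1 + (0.4 − 1)·0.49]
     = 0.1960 / 0.7060 = 0.2776

0.278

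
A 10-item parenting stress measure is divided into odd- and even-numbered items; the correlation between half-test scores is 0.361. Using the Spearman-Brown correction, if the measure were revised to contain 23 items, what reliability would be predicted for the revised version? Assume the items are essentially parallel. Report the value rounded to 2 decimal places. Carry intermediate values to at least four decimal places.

First correct the split-half correlation to full-test reliability: r_full = 2 × 0.361 / (1 + 0.361) ≈ 0.5305
Then adjust to 23 items: n = 23/10 = 2.3000
r_new = n·r_full / (1 + (n − 1)·r_full) = 1.2201 / 1.6896 ≈ 0.7221

0.72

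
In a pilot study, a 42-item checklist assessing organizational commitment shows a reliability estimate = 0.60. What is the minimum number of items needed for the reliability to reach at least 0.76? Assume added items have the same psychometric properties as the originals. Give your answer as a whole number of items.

89

Invert Spearman-Brown to solve for n:
n = r*(1 − r) / [ r (1 − r*) ]
n = 0.76 × (1 − 0.60) / [ 0.60 × (1 − 0.76) ]
n = 0.3040 / 0.1440 ≈ 2.1111
Items needed = n × 42 = 2.1111 × 42 ≈ 88.67 → round up to 89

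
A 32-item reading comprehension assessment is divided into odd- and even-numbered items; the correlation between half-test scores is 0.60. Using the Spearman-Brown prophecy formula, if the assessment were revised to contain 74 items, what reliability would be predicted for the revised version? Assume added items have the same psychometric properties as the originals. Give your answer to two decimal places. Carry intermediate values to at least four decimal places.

Spearman-Brown correction (n = 2): r_full = 2·0.60/(1 + 0.60) = 0.7500
Then adjust to 74 items: n = 74/32 = 2.3125
r_new = n·r_full / (1 + (n − 1)·r_full) = 1.7344 / 1.9844 ≈ 0.8740

0.87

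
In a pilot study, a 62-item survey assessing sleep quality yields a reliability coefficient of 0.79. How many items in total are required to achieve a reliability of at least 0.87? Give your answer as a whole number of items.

111

Spearman-Brown solved for the length factor n:
n = r_target (1 − r_old) / [ r_old (1 − r_target) ]
n = 0.87(1 − 0.79) / [0.79(1 − 0.87)]
  = 0.1827 / 0.1027 = 1.7790
1.7790 × 62 = 110.30 → 111 items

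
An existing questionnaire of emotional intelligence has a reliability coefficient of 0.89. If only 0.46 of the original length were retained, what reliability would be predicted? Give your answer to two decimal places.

r_new = 0.46·0.89 / [1 + (0.46 − 1)·0.89]
     = 0.4094 / 0.5194 = 0.7882

0.79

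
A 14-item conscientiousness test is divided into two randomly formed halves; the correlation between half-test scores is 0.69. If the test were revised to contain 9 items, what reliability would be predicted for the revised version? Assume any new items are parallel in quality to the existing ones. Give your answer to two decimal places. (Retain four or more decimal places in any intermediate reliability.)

Full-test reliability from the split-half r: r_full = 2(0.69)/(1 + 0.69) = 0.8166
Length factor from 14 to 9 items: n = 9/14 = 0.6429
r_new = n·r_full / (1 + (n − 1)·r_full) = 0.5250 / 0.7084 ≈ 0.7411

0.74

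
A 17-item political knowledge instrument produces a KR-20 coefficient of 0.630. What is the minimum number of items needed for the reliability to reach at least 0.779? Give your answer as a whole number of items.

36

Invert Spearman-Brown to solve for n:
n = r_target (1 − r_old) / [ r_old (1 − r_target) ]
n = 0.779(1 − 0.630) / [0.630(1 − 0.779)]
  = 0.288230 / 0.139230 = 2.0702
Items needed = n × 17 = 2.0702 × 17 ≈ 35.19 → round up to 36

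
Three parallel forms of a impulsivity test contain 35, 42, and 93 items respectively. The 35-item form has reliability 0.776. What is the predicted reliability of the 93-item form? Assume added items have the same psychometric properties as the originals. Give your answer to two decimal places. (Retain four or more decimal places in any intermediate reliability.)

0.90

The 42-item form is not needed; work directly from the 35-item form with n = 93/35 = 2.6571.
r_{93} = n·r / (1 + (n − 1)·r) = 2.0619 / 2.2859 ≈ 0.9020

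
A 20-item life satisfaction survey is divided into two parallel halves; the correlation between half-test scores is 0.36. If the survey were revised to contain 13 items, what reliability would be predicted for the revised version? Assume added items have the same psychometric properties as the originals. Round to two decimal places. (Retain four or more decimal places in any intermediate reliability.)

0.42

First correct the split-half correlation to full-test reliability: r_full = 2 × 0.36 / (1 + 0.36) ≈ 0.5294
Then adjust to 13 items: n = 13/20 = 0.6500
r_new = n·r_full / (1 + (n − 1)·r_full) = 0.3441 / 0.8147 ≈ 0.4224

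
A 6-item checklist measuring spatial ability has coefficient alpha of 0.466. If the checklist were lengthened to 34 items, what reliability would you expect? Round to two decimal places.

0.83

The new length is 34/6 = 5.6667 times the old.
r_new = 5.6667·0.466 / [1 + (5.6667 − 1)·0.466]
r_new = 2.6407 / 3.1747 ≈ 0.8318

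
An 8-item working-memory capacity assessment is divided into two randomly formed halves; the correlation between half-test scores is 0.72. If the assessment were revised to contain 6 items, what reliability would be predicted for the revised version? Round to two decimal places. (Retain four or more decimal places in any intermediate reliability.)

Spearman-Brown correction (n = 2): r_full = 2·0.72/(1 + 0.72) = 0.8372
Then adjust to 6 items: n = 6/8 = 0.7500
r_new = n·r_full / (1 + (n − 1)·r_full) = 0.6279 / 0.7907 ≈ 0.7941

0.79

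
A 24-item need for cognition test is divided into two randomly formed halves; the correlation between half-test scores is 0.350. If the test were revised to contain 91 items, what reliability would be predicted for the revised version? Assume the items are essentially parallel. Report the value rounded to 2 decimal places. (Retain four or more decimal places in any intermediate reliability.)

First correct the split-half correlation to full-test reliability: r_full = 2 × 0.350 / (1 + 0.350) ≈ 0.5185
Then adjust to 91 items: n = 91/24 = 3.7917
r_new = n·r_full / (1 + (n − 1)·r_full) = 1.9660 / 2.4475 ≈ 0.8033

0.80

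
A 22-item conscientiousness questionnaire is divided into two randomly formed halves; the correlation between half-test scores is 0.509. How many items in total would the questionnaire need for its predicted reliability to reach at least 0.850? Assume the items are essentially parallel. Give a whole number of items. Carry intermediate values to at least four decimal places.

61

r_full = 2(0.509)/(1 + 0.509) = 0.6746
Solve Spearman-Brown for n: n = 0.850(1 − 0.6746) / [0.6746(1 − 0.850)] = 2.7334
Required items = 2.7334 × 22 = 60.13, so 61 items.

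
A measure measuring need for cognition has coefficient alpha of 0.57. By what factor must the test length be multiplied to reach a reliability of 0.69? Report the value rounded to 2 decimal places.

Spearman-Brown solved for the length factor n:
n = r*(1 − r) / [ r (1 − r*) ]
n = 0.69(1 − 0.57) / [0.57(1 − 0.69)]
n = 0.2967 / 0.1767 ≈ 1.6791

1.68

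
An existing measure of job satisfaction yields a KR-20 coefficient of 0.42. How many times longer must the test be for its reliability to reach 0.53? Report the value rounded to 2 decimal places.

1.56

Rearranging the Spearman-Brown formula for n,
n = r_target (1 − r_old) / [ r_old (1 − r_target) ]
n = 0.53(1 − 0.42) / [0.42(1 − 0.53)]
  = 0.3074 / 0.1974 = 1.5572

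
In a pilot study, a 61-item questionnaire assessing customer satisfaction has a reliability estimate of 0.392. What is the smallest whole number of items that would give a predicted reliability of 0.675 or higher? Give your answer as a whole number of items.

197

Rearranging the Spearman-Brown formula for n,
n = r*(1 − r) / [ r (1 − r*) ]
n = 0.675(1 − 0.392) / [0.392(1 − 0.675)]
  = 0.410400 / 0.127400 = 3.2214
3.2214 × 61 = 196.51 → 197 items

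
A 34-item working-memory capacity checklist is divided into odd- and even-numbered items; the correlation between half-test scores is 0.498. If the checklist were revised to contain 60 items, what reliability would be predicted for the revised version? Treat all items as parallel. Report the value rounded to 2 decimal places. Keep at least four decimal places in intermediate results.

0.78

Spearman-Brown correction (n = 2): r_full = 2·0.498/(1 + 0.498) = 0.6649
Length factor from 34 to 60 items: n = 60/34 = 1.7647
r_new = n·r_full / (1 + (n − 1)·r_full) = 1.1733 / 1.5084 ≈ 0.7778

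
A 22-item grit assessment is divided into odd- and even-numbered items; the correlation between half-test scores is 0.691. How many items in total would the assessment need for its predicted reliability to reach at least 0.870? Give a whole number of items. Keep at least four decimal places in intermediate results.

33

r_full = 2(0.691)/(1 + 0.691) = 0.8173
Solve Spearman-Brown for n: n = 0.870(1 − 0.8173) / [0.8173(1 − 0.870)] = 1.4960
Items = 1.4960 × 22 ≈ 32.91 → 33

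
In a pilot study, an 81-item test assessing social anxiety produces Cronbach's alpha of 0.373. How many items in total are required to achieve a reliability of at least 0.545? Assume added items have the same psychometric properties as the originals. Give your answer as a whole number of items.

164

Invert Spearman-Brown to solve for n:
n = r_target (1 − r_old) / [ r_old (1 − r_target) ]
n = 0.545(1 − 0.373) / [0.373(1 − 0.545)]
  = 0.341715 / 0.169715 = 2.0135
Items needed = n × 81 = 2.0135 × 81 ≈ 163.09 → round up to 164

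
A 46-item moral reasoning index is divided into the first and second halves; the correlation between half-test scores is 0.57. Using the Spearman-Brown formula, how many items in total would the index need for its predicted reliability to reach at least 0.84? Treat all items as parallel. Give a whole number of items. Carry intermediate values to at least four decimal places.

r_full = 2(0.57)/(1 + 0.57) = 0.7261
Solve Spearman-Brown for n: n = 0.84(1 − 0.7261) / [0.7261(1 − 0.84)] = 1.9804
Items = 1.9804 × 46 ≈ 91.10 → 92

92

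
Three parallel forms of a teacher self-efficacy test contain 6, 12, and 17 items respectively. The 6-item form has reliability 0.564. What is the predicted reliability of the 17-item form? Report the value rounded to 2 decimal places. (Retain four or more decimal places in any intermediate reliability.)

Only the ratio of lengths matters: n = 17/6 = 2.8333
r_{17} = n·r / (1 + (n − 1)·r) = 1.5980 / 2.0340 ≈ 0.7856

0.79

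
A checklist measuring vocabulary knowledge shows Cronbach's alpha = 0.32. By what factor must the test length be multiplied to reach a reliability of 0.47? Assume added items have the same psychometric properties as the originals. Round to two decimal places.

Rearranging the Spearman-Brown formula for n,
n = r_target (1 − r_old) / [ r_old (1 − r_target) ]
n = 0.47 × (1 − 0.32) / [ 0.32 × (1 − 0.47) ]
n = 0.3196 / 0.1696 ≈ 1.8844

1.88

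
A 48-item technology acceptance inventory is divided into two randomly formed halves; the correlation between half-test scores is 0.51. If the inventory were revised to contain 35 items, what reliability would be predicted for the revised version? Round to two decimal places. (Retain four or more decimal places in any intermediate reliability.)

First correct the split-half correlation to full-test reliability: r_full = 2 × 0.51 / (1 + 0.51) ≈ 0.6755
Then adjust to 35 items: n = 35/48 = 0.7292
r_new = n·r_full / (1 + (n − 1)·r_full) = 0.4926 / 0.8171 ≈ 0.6029

0.60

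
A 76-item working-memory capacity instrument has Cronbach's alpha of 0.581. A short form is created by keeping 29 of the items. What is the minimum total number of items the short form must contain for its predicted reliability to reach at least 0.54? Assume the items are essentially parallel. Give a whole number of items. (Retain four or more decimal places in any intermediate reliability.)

First, r for the 29-item form: n = 29/76 = 0.3816, so r_29 = 0.3816·0.581/(1 + (0.3816 − 1)·0.581) = 0.3460
Length factor from the short form to reach 0.54: n' = 0.54(1 − 0.3460) / [0.3460(1 − 0.54)] ≈ 2.2189
Items = 2.2189 × 29 ≈ 64.35 → 65

65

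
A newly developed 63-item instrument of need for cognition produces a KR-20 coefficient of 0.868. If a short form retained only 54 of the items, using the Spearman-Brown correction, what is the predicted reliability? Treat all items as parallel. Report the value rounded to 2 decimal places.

0.85

n = 54/63 = 0.8571
r_new = (0.8571 × 0.868) / (1 + (0.8571 − 1) × 0.868)
r_new = 0.7440 / 0.8760 ≈ 0.8493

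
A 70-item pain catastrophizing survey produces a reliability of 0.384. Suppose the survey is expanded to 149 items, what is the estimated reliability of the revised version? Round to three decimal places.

The new length is 149/70 = 2.1286 times the old.
r_new = 2.1286·0.384 / [1 + (2.1286 − 1)·0.384]
     = 0.8174 / 1.4334 = 0.5703

0.570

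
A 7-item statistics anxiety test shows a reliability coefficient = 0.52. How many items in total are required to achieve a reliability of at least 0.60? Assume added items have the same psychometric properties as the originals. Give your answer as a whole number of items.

10

n = [0.60 × 0.48] / [0.52 × 0.40]
  = 0.2880 / 0.2080 = 1.3846
Items needed = n × 7 = 1.3846 × 7 ≈ 9.69 → round up to 10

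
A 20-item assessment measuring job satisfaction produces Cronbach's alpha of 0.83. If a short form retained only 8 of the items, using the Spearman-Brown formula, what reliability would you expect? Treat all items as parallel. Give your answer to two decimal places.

0.66

The new length is 8/20 = 0.4 times the old.
Spearman-Brown: r_new = n·r / (1 + (n − 1)·r)
r_new = (0.4 × 0.83) / (1 + (0.4 − 1) × 0.83)
r_new = 0.3320 / 0.5020 ≈ 0.6614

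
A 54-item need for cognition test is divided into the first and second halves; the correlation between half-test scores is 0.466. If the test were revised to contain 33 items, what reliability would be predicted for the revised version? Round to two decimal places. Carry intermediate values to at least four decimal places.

0.52

First correct the split-half correlation to full-test reliability: r_full = 2 × 0.466 / (1 + 0.466) ≈ 0.6357
Length factor from 54 to 33 items: n = 33/54 = 0.6111
r_new = n·r_full / (1 + (n − 1)·r_full) = 0.3885 / 0.7528 ≈ 0.5161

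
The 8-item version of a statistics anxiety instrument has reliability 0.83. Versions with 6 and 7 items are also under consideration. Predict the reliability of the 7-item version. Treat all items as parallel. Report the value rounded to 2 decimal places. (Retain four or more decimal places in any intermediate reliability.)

Only the ratio of lengths matters: n = 7/8 = 0.8750
r_{7} = n·r / (1 + (n − 1)·r) = 0.7262 / 0.8962 ≈ 0.8103

0.81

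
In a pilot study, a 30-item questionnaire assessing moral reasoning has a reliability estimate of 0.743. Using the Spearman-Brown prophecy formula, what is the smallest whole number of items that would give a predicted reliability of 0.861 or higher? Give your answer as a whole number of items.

65

Spearman-Brown solved for the length factor n:
n = r*(1 − r) / [ r (1 − r*) ]
n = [0.861 × 0.257] / [0.743 × 0.139]
  = 0.221277 / 0.103277 = 2.1426
2.1426 × 30 = 64.28 → 65 items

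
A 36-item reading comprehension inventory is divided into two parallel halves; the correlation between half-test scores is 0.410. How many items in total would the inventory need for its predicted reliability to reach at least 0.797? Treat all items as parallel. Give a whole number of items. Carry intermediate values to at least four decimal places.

Corrected full-test reliability: r_full = 2 × 0.410 / (1 + 0.410) ≈ 0.5816
n = r_tgt(1 − r_full) / [r_full(1 − r_tgt)] = 0.797 × 0.4184 / (0.5816 × 0.203) ≈ 2.8244
Items = 2.8244 × 36 ≈ 101.68 → 102

102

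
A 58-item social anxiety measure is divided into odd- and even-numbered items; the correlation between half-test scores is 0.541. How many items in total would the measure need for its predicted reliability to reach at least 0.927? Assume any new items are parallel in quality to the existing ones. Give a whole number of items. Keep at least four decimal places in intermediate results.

313

r_full = 2(0.541)/(1 + 0.541) = 0.7021
n = r_tgt(1 − r_full) / [r_full(1 − r_tgt)] = 0.927 × 0.2979 / (0.7021 × 0.073) ≈ 5.3880
Items = 5.3880 × 58 ≈ 312.50 → 313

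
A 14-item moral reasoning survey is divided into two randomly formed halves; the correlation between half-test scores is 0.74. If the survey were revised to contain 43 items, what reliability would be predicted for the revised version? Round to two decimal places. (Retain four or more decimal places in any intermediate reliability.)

0.95

Full-test reliability from the split-half r: r_full = 2(0.74)/(1 + 0.74) = 0.8506
Length factor from 14 to 43 items: n = 43/14 = 3.0714
r_new = n·r_full / (1 + (n − 1)·r_full) = 2.6125 / 2.7619 ≈ 0.9459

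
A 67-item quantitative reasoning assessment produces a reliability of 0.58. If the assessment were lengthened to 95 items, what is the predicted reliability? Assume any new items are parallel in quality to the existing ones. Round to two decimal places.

n = 95/67 = 1.4179
Apply the Spearman-Brown prophecy formula, r' = nr / [1 + (n − 1)r]:
r_new = (1.4179 × 0.58) / (1 + (1.4179 − 1) × 0.58)
r_new = 0.8224 / 1.2424 ≈ 0.6619

0.66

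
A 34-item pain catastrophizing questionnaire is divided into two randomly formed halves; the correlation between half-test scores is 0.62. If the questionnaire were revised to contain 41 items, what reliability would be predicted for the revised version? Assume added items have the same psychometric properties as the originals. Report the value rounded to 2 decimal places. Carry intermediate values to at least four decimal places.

First correct the split-half correlation to full-test reliability: r_full = 2 × 0.62 / (1 + 0.62) ≈ 0.7654
Length factor from 34 to 41 items: n = 41/34 = 1.2059
r_new = n·r_full / (1 + (n − 1)·r_full) = 0.9230 / 1.1576 ≈ 0.7973

0.80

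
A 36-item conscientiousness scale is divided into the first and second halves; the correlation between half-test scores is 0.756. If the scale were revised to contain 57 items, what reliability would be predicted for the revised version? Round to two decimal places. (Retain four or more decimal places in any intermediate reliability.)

First correct the split-half correlation to full-test reliability: r_full = 2 × 0.756 / (1 + 0.756) ≈ 0.8610
Then adjust to 57 items: n = 57/36 = 1.5833
r_new = n·r_full / (1 + (n − 1)·r_full) = 1.3632 / 1.5022 ≈ 0.9075

0.91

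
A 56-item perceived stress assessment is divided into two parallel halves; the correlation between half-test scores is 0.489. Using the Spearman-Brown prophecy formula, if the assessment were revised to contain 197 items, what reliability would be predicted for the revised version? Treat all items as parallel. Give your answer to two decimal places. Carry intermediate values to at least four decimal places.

0.87

Spearman-Brown correction (n = 2): r_full = 2·0.489/(1 + 0.489) = 0.6568
Length factor from 56 to 197 items: n = 197/56 = 3.5179
r_new = n·r_full / (1 + (n − 1)·r_full) = 2.3106 / 2.6538 ≈ 0.8707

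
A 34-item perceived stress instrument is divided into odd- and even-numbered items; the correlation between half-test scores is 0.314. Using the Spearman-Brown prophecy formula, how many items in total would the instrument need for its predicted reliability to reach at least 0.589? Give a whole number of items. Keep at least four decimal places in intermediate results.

54

r_full = 2(0.314)/(1 + 0.314) = 0.4779
Solve Spearman-Brown for n: n = 0.589(1 − 0.4779) / [0.4779(1 − 0.589)] = 1.5656
Items = 1.5656 × 34 ≈ 53.23 → 54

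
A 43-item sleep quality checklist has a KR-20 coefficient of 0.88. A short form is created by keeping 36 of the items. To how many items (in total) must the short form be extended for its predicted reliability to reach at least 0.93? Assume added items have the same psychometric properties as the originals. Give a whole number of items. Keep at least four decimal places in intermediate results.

Short-form reliability: n = 36/43 = 0.8372; r_36 = n·r/(1+(n−1)r) ≈ 0.8599
Then solve for n' with r_old = 0.8599, r_target = 0.93: n' = 0.93(1 − 0.8599)/[0.8599(1 − 0.93)] = 2.1646
Items = 2.1646 × 36 ≈ 77.93 → 78

78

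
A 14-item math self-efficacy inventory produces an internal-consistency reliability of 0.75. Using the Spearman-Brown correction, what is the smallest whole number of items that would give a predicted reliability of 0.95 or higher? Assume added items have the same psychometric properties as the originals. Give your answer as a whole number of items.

n = 0.95(1 − 0.75) / [0.75(1 − 0.95)]
n = 0.2375 / 0.0375 ≈ 6.3333
So the test needs 6.3333 × 14 ≈ 88.67 items; rounding up, 89.

89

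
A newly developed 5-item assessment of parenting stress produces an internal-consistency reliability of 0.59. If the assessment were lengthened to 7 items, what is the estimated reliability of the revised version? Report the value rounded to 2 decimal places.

n = 7/5 = 1.4
r_new = 1.4·0.59 / [1 + (1.4 − 1)·0.59]
r_new = 0.8260 / 1.2360 ≈ 0.6683

0.67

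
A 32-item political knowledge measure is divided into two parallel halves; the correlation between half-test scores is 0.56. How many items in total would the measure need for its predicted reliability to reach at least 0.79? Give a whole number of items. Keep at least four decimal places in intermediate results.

48

Corrected full-test reliability: r_full = 2 × 0.56 / (1 + 0.56) ≈ 0.7179
n = r_tgt(1 − r_full) / [r_full(1 − r_tgt)] = 0.79 × 0.2821 / (0.7179 × 0.21) ≈ 1.4782
Items = 1.4782 × 32 ≈ 47.30 → 48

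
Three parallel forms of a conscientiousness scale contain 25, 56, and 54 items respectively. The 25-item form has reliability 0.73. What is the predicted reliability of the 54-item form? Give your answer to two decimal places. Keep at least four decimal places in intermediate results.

Only the ratio of lengths matters: n = 54/25 = 2.1600
r_{54} = n·r / (1 + (n − 1)·r) = 1.5768 / 1.8468 ≈ 0.8538

0.85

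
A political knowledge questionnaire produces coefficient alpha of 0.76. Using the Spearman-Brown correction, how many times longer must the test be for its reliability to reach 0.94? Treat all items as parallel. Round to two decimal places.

4.95

Invert Spearman-Brown to solve for n:
n = r*(1 − r) / [ r (1 − r*) ]
n = [0.94 × 0.24] / [0.76 × 0.06]
  = 0.2256 / 0.0456 = 4.9474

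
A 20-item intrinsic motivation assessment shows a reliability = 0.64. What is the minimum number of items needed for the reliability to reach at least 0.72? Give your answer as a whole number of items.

29

Spearman-Brown solved for the length factor n:
n = r*(1 − r) / [ r (1 − r*) ]
n = 0.72 × (1 − 0.64) / [ 0.64 × (1 − 0.72) ]
n = 0.2592 / 0.1792 ≈ 1.4464
Items needed = n × 20 = 1.4464 × 20 ≈ 28.93 → round up to 29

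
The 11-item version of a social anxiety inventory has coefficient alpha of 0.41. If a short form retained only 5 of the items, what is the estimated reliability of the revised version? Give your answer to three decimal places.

0.240

The new length is 5/11 = 0.4545 times the old.
Apply the Spearman-Brown prophecy formula, r' = nr / [1 + (n − 1)r]:
r_new = 0.4545·0.41 / [1 + (0.4545 − 1)·0.41]
r_new = 0.1863 / 0.7763 ≈ 0.2400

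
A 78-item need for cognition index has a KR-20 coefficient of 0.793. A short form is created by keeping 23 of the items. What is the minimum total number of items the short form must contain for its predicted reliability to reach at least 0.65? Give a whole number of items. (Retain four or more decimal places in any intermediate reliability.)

38

First, r for the 23-item form: n = 23/78 = 0.2949, so r_23 = 0.2949·0.793/(1 + (0.2949 − 1)·0.793) = 0.5305
Then solve for n' with r_old = 0.5305, r_target = 0.65: n' = 0.65(1 − 0.5305)/[0.5305(1 − 0.65)] = 1.6436
Items = 1.6436 × 23 ≈ 37.80 → 38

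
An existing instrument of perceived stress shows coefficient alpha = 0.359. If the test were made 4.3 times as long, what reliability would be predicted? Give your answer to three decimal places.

0.707

Spearman-Brown: r_new = n·r / (1 + (n − 1)·r)
r_new = (4.3 × 0.359) / (1 + (4.3 − 1) × 0.359)
r_new = 1.5437 / 2.1847 ≈ 0.7066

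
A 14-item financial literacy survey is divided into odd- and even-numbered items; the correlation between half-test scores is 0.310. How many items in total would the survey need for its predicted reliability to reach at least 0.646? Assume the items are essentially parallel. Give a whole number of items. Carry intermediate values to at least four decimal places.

Corrected full-test reliability: r_full = 2 × 0.310 / (1 + 0.310) ≈ 0.4733
Solve Spearman-Brown for n: n = 0.646(1 − 0.4733) / [0.4733(1 − 0.646)] = 2.0307
Required items = 2.0307 × 14 = 28.43, so 29 items.

29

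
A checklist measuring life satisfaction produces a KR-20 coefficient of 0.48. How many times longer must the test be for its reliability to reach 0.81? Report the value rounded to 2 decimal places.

n = 0.81 × (1 − 0.48) / [ 0.48 × (1 − 0.81) ]
n = 0.4212 / 0.0912 ≈ 4.6184

4.62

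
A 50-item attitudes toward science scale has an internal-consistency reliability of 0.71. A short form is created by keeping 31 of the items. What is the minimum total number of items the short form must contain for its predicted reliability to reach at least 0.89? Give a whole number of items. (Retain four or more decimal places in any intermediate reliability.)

First, r for the 31-item form: n = 31/50 = 0.6200, so r_31 = 0.6200·0.71/(1 + (0.6200 − 1)·0.71) = 0.6028
Length factor from the short form to reach 0.89: n' = 0.89(1 − 0.6028) / [0.6028(1 − 0.89)] ≈ 5.3313
Items = 5.3313 × 31 ≈ 165.27 → 166

166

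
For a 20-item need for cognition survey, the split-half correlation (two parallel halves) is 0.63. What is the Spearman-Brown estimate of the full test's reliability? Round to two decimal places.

0.77

The full test is twice the length of either half (n = 2).
r_full = 2r_hh / (1 + r_hh) = 2 × 0.63 / (1 + 0.63)
r_full = 1.2600 / 1.6300 ≈ 0.7730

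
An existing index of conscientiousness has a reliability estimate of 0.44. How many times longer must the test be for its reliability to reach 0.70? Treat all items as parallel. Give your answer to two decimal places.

n = [0.70 × 0.56] / [0.44 × 0.30]
  = 0.3920 / 0.1320 = 2.9697

2.97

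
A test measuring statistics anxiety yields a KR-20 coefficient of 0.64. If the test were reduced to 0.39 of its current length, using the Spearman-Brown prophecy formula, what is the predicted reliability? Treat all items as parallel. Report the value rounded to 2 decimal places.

Spearman-Brown: r_new = n·r / (1 + (n − 1)·r)
r_new = 0.39·0.64 / [1 + (0.39 − 1)·0.64]
     = 0.2496 / 0.6096 = 0.4094

0.41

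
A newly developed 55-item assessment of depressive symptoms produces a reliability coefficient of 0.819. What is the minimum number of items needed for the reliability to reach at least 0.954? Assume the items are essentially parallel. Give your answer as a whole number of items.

Rearranging the Spearman-Brown formula for n,
n = r*(1 − r) / [ r (1 − r*) ]
n = 0.954 × (1 − 0.819) / [ 0.819 × (1 − 0.954) ]
  = 0.172674 / 0.037674 = 4.5834
4.5834 × 55 = 252.09 → 253 items

253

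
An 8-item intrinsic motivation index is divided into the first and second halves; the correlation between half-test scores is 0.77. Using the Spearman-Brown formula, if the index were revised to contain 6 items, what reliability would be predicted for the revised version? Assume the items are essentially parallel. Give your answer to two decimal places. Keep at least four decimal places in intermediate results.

Spearman-Brown correction (n = 2): r_full = 2·0.77/(1 + 0.77) = 0.8701
Then adjust to 6 items: n = 6/8 = 0.7500
r_new = n·r_full / (1 + (n − 1)·r_full) = 0.6526 / 0.7825 ≈ 0.8340

0.83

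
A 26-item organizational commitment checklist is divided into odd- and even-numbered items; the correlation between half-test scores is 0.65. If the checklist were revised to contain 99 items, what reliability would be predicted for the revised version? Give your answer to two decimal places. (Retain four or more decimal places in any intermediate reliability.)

0.93

Full-test reliability from the split-half r: r_full = 2(0.65)/(1 + 0.65) = 0.7879
Length factor from 26 to 99 items: n = 99/26 = 3.8077
r_new = n·r_full / (1 + (n − 1)·r_full) = 3.0001 / 3.2122 ≈ 0.9340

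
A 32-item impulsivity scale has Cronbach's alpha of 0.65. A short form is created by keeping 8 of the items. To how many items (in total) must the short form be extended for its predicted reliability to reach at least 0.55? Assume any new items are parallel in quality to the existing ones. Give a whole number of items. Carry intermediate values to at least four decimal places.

22

First, r for the 8-item form: n = 8/32 = 0.2500, so r_8 = 0.2500·0.65/(1 + (0.2500 − 1)·0.65) = 0.3171
Length factor from the short form to reach 0.55: n' = 0.55(1 − 0.3171) / [0.3171(1 − 0.55)] ≈ 2.6322
Items = 2.6322 × 8 ≈ 21.06 → 22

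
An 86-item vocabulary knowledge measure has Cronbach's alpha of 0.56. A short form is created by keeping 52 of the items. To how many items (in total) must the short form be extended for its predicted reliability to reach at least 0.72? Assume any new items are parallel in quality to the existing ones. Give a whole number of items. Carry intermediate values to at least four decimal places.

174

Short-form reliability: n = 52/86 = 0.6047; r_52 = n·r/(1+(n−1)r) ≈ 0.4349
Length factor from the short form to reach 0.72: n' = 0.72(1 − 0.4349) / [0.4349(1 − 0.72)] ≈ 3.3413
Items = 3.3413 × 52 ≈ 173.75 → 174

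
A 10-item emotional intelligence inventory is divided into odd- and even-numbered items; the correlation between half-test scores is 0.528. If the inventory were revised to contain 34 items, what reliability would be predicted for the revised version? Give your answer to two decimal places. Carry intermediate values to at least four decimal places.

Spearman-Brown correction (n = 2): r_full = 2·0.528/(1 + 0.528) = 0.6911
Length factor from 10 to 34 items: n = 34/10 = 3.4000
r_new = n·r_full / (1 + (n − 1)·r_full) = 2.3497 / 2.6586 ≈ 0.8838

0.88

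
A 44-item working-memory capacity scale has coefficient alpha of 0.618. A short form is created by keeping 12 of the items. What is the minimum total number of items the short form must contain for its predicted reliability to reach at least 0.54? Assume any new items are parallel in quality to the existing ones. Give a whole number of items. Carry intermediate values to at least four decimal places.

Short-form reliability: n = 12/44 = 0.2727; r_12 = n·r/(1+(n−1)r) ≈ 0.3061
Length factor from the short form to reach 0.54: n' = 0.54(1 − 0.3061) / [0.3061(1 − 0.54)] ≈ 2.6612
Total items = 2.6612 × 12 = 31.93, rounded up to 32.

32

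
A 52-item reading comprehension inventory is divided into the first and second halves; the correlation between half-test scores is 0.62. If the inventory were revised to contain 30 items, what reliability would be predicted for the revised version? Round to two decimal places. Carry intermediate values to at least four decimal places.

0.65

First correct the split-half correlation to full-test reliability: r_full = 2 × 0.62 / (1 + 0.62) ≈ 0.7654
Then adjust to 30 items: n = 30/52 = 0.5769
r_new = n·r_full / (1 + (n − 1)·r_full) = 0.4416 / 0.6762 ≈ 0.6531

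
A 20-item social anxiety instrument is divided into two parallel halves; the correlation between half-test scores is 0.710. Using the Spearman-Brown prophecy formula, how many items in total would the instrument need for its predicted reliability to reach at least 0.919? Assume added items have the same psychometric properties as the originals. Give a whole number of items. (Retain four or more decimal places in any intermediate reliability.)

47

Corrected full-test reliability: r_full = 2 × 0.710 / (1 + 0.710) ≈ 0.8304
Solve Spearman-Brown for n: n = 0.919(1 − 0.8304) / [0.8304(1 − 0.919)] = 2.3172
Required items = 2.3172 × 20 = 46.34, so 47 items.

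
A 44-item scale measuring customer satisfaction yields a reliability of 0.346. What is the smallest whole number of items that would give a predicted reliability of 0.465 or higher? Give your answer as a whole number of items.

Invert Spearman-Brown to solve for n:
n = r_target (1 − r_old) / [ r_old (1 − r_target) ]
n = 0.465(1 − 0.346) / [0.346(1 − 0.465)]
  = 0.304110 / 0.185110 = 1.6429
1.6429 × 44 = 72.29 → 73 items

73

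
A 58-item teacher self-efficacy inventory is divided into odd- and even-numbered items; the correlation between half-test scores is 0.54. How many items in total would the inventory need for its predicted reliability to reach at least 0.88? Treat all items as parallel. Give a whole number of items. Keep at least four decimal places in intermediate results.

r_full = 2(0.54)/(1 + 0.54) = 0.7013
Solve Spearman-Brown for n: n = 0.88(1 − 0.7013) / [0.7013(1 − 0.88)] = 3.1234
Items = 3.1234 × 58 ≈ 181.16 → 182

182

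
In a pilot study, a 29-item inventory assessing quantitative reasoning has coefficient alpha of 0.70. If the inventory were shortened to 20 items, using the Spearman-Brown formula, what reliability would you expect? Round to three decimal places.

n = 20/29 = 0.6897
r_new = (0.6897 × 0.70) / (1 + (0.6897 − 1) × 0.70)
     = 0.4828 / 0.7828 = 0.6168

0.617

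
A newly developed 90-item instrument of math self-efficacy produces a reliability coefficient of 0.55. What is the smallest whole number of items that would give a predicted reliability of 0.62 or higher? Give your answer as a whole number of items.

n = 0.62(1 − 0.55) / [0.55(1 − 0.62)]
n = 0.2790 / 0.2090 ≈ 1.3349
1.3349 × 90 = 120.14 → 121 items

121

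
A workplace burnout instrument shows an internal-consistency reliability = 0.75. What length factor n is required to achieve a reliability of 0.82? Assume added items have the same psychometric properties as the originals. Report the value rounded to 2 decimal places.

n = 0.82 × (1 − 0.75) / [ 0.75 × (1 − 0.82) ]
n = 0.2050 / 0.1350 ≈ 1.5185

1.52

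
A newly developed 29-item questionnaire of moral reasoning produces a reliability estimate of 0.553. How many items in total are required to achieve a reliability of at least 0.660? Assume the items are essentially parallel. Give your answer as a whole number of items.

46

n = 0.660(1 − 0.553) / [0.553(1 − 0.660)]
n = 0.295020 / 0.188020 ≈ 1.5691
Items needed = n × 29 = 1.5691 × 29 ≈ 45.50 → round up to 46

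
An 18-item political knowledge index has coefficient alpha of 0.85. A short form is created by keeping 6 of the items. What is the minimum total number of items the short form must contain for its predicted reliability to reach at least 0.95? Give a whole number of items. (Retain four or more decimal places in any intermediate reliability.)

61

First, r for the 6-item form: n = 6/18 = 0.3333, so r_6 = 0.3333·0.85/(1 + (0.3333 − 1)·0.85) = 0.6538
Length factor from the short form to reach 0.95: n' = 0.95(1 − 0.6538) / [0.6538(1 − 0.95)] ≈ 10.0609
Total items = 10.0609 × 6 = 60.37, rounded up to 61.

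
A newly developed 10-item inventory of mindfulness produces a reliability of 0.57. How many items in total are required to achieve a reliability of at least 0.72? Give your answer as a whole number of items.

n = [0.72 × 0.43] / [0.57 × 0.28]
  = 0.3096 / 0.1596 = 1.9398
Items needed = n × 10 = 1.9398 × 10 ≈ 19.40 → round up to 20

20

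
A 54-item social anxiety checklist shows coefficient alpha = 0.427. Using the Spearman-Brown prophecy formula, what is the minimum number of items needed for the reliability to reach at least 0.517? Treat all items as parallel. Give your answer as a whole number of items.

n = 0.517 × (1 − 0.427) / [ 0.427 × (1 − 0.517) ]
n = 0.296241 / 0.206241 ≈ 1.4364
1.4364 × 54 = 77.57 → 78 items

78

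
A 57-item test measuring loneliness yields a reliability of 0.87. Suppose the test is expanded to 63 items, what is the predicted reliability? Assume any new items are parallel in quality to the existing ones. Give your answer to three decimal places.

The new length is 63/57 = 1.1053 times the old.
Spearman-Brown: r_new = n·r / (1 + (n − 1)·r)
r_new = 1.1053·0.87 / [1 + (1.1053 − 1)·0.87]
r_new = 0.9616 / 1.0916 ≈ 0.8809

0.881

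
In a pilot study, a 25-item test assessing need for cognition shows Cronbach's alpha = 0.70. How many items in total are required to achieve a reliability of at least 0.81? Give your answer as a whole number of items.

n = 0.81(1 − 0.70) / [0.70(1 − 0.81)]
n = 0.2430 / 0.1330 ≈ 1.8271
So the test needs 1.8271 × 25 ≈ 45.68 items; rounding up, 46.

46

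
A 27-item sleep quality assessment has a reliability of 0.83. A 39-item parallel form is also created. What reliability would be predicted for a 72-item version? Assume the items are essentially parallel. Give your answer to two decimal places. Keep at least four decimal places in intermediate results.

The 39-item form is not needed; work directly from the 27-item form with n = 72/27 = 2.6667.
r_{72} = n·r / (1 + (n − 1)·r) = 2.2134 / 2.3834 ≈ 0.9287

0.93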